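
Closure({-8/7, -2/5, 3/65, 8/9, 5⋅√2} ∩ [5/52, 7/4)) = {8/9}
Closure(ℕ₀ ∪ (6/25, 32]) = ℕ₀ ∪ [6/25, 32] ∪ (ℕ₀ \ (6/25, 32))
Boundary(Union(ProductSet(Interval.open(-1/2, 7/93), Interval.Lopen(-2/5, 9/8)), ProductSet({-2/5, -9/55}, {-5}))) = Union(ProductSet({-1/2, 7/93}, Interval(-2/5, 9/8)), ProductSet({-2/5, -9/55}, {-5}), ProductSet(Interval(-1/2, 7/93), {-2/5, 9/8}))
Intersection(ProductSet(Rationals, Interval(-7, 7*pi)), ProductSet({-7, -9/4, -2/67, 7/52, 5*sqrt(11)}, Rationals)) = ProductSet({-7, -9/4, -2/67, 7/52}, Intersection(Interval(-7, 7*pi), Rationals))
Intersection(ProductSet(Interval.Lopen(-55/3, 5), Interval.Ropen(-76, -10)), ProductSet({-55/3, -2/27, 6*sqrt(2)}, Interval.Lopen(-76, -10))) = ProductSet({-2/27}, Interval.open(-76, -10))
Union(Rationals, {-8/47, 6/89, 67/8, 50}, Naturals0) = Rationals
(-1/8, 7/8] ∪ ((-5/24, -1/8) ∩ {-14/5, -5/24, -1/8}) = (-1/8, 7/8]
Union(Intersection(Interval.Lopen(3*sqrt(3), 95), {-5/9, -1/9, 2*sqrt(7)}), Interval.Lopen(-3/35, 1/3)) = Union({2*sqrt(7)}, Interval.Lopen(-3/35, 1/3))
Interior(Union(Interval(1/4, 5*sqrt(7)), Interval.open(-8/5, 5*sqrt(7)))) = Interval.open(-8/5, 5*sqrt(7))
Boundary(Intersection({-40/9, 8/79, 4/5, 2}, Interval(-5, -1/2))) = {-40/9}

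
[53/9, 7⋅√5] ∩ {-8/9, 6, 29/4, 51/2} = {6, 29/4}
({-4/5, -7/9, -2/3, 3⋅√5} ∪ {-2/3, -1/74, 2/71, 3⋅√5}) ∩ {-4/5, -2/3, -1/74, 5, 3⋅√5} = {-4/5, -2/3, -1/74, 3⋅√5}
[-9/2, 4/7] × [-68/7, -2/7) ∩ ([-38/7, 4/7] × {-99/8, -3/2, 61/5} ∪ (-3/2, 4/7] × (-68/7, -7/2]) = ([-9/2, 4/7] × {-3/2}) ∪ ((-3/2, 4/7] × (-68/7, -7/2])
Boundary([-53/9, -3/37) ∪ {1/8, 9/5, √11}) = {-53/9, -3/37, 1/8, 9/5, √11}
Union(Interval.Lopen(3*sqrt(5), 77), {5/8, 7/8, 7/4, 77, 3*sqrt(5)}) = Union({5/8, 7/8, 7/4}, Interval(3*sqrt(5), 77))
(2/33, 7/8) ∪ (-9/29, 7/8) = (-9/29, 7/8)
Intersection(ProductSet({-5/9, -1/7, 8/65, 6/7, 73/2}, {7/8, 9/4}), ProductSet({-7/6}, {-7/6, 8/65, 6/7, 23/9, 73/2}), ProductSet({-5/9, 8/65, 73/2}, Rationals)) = EmptySet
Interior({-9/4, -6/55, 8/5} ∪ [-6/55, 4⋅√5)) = (-6/55, 4⋅√5)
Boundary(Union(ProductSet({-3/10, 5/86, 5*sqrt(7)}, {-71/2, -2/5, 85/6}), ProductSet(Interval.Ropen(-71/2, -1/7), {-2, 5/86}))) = Union(ProductSet({-3/10, 5/86, 5*sqrt(7)}, {-71/2, -2/5, 85/6}), ProductSet(Interval(-71/2, -1/7), {-2, 5/86}))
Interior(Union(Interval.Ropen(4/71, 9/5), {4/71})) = Interval.open(4/71, 9/5)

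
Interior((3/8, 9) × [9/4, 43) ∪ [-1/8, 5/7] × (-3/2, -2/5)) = ((-1/8, 5/7) × (-3/2, -2/5)) ∪ ((3/8, 9) × (9/4, 43))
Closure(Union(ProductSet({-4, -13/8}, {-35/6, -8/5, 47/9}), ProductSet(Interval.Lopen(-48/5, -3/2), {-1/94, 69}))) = Union(ProductSet({-4, -13/8}, {-35/6, -8/5, 47/9}), ProductSet(Interval(-48/5, -3/2), {-1/94, 69}))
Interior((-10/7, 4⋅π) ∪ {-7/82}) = (-10/7, 4⋅π)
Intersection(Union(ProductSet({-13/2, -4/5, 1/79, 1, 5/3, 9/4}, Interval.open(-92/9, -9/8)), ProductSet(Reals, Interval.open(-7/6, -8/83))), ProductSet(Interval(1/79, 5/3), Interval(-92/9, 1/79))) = Union(ProductSet({1/79, 1, 5/3}, Interval.open(-92/9, -9/8)), ProductSet(Interval(1/79, 5/3), Interval.open(-7/6, -8/83)))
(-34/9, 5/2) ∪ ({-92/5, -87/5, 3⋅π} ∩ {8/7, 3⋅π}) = (-34/9, 5/2) ∪ {3⋅π}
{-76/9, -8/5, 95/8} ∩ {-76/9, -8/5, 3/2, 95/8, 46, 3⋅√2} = {-76/9, -8/5, 95/8}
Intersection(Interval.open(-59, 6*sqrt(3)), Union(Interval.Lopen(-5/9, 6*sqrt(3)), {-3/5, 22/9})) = Union({-3/5}, Interval.open(-5/9, 6*sqrt(3)))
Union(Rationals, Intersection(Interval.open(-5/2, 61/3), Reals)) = Union(Interval(-5/2, 61/3), Rationals)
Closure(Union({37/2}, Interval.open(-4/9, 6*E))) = Union({37/2}, Interval(-4/9, 6*E))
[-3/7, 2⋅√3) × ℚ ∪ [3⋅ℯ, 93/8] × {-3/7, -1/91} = ([-3/7, 2⋅√3) × ℚ) ∪ ([3⋅ℯ, 93/8] × {-3/7, -1/91})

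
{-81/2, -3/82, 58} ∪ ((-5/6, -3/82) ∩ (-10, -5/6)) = {-81/2, -3/82, 58}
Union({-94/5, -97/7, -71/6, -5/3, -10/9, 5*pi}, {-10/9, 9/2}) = {-94/5, -97/7, -71/6, -5/3, -10/9, 9/2, 5*pi}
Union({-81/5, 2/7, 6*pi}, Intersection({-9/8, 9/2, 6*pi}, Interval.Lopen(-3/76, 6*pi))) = {-81/5, 2/7, 9/2, 6*pi}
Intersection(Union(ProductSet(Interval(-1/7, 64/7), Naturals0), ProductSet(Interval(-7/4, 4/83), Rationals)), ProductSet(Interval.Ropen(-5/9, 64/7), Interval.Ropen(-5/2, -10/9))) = ProductSet(Interval(-5/9, 4/83), Intersection(Interval.Ropen(-5/2, -10/9), Rationals))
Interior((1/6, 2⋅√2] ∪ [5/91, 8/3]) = (5/91, 2⋅√2)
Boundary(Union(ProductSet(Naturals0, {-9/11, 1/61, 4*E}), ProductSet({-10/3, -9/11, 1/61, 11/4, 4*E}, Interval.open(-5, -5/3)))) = Union(ProductSet({-10/3, -9/11, 1/61, 11/4, 4*E}, Interval(-5, -5/3)), ProductSet(Naturals0, {-9/11, 1/61, 4*E}))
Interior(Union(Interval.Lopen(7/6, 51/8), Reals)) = Interval(-oo, oo)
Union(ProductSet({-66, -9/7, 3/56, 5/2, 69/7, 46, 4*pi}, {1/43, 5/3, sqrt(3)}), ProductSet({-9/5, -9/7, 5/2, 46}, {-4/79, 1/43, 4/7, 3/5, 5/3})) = Union(ProductSet({-9/5, -9/7, 5/2, 46}, {-4/79, 1/43, 4/7, 3/5, 5/3}), ProductSet({-66, -9/7, 3/56, 5/2, 69/7, 46, 4*pi}, {1/43, 5/3, sqrt(3)}))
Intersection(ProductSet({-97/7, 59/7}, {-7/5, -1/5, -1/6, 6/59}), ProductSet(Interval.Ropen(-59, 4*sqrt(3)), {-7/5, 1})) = ProductSet({-97/7}, {-7/5})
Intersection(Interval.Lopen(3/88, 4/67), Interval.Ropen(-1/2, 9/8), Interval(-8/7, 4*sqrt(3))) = Interval.Lopen(3/88, 4/67)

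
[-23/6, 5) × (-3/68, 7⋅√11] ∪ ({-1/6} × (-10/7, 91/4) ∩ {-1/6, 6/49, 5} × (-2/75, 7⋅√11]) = [-23/6, 5) × (-3/68, 7⋅√11]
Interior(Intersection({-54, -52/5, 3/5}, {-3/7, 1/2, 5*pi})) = EmptySet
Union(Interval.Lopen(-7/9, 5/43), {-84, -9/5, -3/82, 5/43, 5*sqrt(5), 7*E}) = Union({-84, -9/5, 5*sqrt(5), 7*E}, Interval.Lopen(-7/9, 5/43))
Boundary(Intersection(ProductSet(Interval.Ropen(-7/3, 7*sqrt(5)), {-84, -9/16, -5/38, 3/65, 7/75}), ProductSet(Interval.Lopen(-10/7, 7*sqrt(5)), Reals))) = ProductSet(Interval(-10/7, 7*sqrt(5)), {-84, -9/16, -5/38, 3/65, 7/75})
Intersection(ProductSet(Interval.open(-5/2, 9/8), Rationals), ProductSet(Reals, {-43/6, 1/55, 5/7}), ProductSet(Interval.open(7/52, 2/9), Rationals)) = ProductSet(Interval.open(7/52, 2/9), {-43/6, 1/55, 5/7})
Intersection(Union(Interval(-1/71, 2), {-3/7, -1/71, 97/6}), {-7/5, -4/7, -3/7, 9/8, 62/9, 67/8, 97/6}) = {-3/7, 9/8, 97/6}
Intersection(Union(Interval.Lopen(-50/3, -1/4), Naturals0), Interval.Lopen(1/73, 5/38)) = EmptySet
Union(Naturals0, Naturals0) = Naturals0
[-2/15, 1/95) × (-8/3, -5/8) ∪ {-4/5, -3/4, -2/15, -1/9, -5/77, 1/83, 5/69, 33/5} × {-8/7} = ([-2/15, 1/95) × (-8/3, -5/8)) ∪ ({-4/5, -3/4, -2/15, -1/9, -5/77, 1/83, 5/69, 33/5} × {-8/7})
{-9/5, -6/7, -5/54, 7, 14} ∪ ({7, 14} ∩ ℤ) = {-9/5, -6/7, -5/54, 7, 14}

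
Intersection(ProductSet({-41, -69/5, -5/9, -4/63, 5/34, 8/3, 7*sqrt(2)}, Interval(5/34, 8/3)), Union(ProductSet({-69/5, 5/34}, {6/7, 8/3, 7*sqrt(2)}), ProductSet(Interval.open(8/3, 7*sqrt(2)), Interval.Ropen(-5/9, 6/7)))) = ProductSet({-69/5, 5/34}, {6/7, 8/3})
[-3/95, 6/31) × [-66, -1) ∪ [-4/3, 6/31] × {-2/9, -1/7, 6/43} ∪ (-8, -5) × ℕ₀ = ((-8, -5) × ℕ₀) ∪ ([-4/3, 6/31] × {-2/9, -1/7, 6/43}) ∪ ([-3/95, 6/31) × [-66, -1))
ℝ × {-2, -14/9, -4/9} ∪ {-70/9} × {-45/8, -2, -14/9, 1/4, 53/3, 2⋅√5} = (ℝ × {-2, -14/9, -4/9}) ∪ ({-70/9} × {-45/8, -2, -14/9, 1/4, 53/3, 2⋅√5})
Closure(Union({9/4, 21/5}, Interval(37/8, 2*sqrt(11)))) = Union({9/4, 21/5}, Interval(37/8, 2*sqrt(11)))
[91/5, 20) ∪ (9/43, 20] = (9/43, 20]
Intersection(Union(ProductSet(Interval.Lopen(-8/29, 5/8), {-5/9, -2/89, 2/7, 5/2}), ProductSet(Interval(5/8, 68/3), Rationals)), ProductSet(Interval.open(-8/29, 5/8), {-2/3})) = EmptySet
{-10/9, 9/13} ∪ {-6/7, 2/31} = {-10/9, -6/7, 2/31, 9/13}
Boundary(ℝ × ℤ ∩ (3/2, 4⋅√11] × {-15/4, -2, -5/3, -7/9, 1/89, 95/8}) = [3/2, 4⋅√11] × {-2}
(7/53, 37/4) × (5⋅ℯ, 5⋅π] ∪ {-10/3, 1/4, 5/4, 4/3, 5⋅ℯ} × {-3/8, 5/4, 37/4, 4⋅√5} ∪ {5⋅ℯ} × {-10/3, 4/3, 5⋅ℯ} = ({5⋅ℯ} × {-10/3, 4/3, 5⋅ℯ}) ∪ ((7/53, 37/4) × (5⋅ℯ, 5⋅π]) ∪ ({-10/3, 1/4, 5/4, 4/3, 5⋅ℯ} × {-3/8, 5/4, 37/4, 4⋅√5})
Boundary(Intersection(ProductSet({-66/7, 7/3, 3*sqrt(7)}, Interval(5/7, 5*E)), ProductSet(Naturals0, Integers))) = EmptySet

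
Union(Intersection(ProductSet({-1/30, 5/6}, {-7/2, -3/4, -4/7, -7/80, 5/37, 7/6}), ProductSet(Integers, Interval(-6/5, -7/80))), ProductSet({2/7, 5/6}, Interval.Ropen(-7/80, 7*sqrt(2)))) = ProductSet({2/7, 5/6}, Interval.Ropen(-7/80, 7*sqrt(2)))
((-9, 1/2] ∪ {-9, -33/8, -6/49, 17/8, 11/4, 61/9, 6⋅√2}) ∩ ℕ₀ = {0}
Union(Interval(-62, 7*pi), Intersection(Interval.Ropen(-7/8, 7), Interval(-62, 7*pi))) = Interval(-62, 7*pi)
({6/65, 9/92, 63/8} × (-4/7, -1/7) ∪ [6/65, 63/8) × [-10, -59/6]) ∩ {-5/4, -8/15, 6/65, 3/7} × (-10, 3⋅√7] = ({6/65} × (-4/7, -1/7)) ∪ ({6/65, 3/7} × (-10, -59/6])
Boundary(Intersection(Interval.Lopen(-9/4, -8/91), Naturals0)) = EmptySet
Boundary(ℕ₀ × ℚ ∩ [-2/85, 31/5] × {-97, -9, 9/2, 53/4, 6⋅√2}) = {0, 1, …, 6} × {-97, -9, 9/2, 53/4}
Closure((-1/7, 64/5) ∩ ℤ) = {0, 1, …, 12}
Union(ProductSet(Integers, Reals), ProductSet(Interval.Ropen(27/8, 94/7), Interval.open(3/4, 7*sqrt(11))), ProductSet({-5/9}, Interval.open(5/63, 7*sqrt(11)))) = Union(ProductSet({-5/9}, Interval.open(5/63, 7*sqrt(11))), ProductSet(Integers, Reals), ProductSet(Interval.Ropen(27/8, 94/7), Interval.open(3/4, 7*sqrt(11))))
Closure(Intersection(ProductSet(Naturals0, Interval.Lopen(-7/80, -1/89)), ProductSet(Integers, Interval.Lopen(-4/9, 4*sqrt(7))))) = ProductSet(Naturals0, Interval(-7/80, -1/89))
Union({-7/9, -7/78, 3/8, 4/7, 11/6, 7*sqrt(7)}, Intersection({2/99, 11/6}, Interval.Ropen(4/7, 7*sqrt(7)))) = {-7/9, -7/78, 3/8, 4/7, 11/6, 7*sqrt(7)}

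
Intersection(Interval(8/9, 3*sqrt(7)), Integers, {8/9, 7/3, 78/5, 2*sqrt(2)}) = EmptySet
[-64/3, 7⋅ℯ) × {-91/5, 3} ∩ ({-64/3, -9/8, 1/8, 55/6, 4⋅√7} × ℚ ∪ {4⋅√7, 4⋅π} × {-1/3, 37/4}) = {-64/3, -9/8, 1/8, 55/6, 4⋅√7} × {-91/5, 3}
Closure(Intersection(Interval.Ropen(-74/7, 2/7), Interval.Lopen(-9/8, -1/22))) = Interval(-9/8, -1/22)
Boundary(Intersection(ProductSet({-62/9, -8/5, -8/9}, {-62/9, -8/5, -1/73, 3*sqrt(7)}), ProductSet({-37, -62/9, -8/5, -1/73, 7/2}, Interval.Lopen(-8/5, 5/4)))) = ProductSet({-62/9, -8/5}, {-1/73})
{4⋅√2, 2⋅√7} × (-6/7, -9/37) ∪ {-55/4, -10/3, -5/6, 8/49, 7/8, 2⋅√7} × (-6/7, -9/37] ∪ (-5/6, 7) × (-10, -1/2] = ((-5/6, 7) × (-10, -1/2]) ∪ ({4⋅√2, 2⋅√7} × (-6/7, -9/37)) ∪ ({-55/4, -10/3, -5/6, 8/49, 7/8, 2⋅√7} × (-6/7, -9/37])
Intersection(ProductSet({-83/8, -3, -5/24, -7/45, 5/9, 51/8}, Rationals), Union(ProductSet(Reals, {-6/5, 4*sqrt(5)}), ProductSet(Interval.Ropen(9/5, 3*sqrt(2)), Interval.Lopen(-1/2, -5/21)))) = ProductSet({-83/8, -3, -5/24, -7/45, 5/9, 51/8}, {-6/5})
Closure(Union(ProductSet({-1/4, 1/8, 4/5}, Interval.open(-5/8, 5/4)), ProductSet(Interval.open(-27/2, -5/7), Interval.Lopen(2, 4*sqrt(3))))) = Union(ProductSet({-27/2, -5/7}, Interval(2, 4*sqrt(3))), ProductSet({-1/4, 1/8, 4/5}, Interval(-5/8, 5/4)), ProductSet(Interval(-27/2, -5/7), {2, 4*sqrt(3)}), ProductSet(Interval.open(-27/2, -5/7), Interval.Lopen(2, 4*sqrt(3))))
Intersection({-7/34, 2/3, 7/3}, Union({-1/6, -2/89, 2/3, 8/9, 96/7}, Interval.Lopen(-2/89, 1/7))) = {2/3}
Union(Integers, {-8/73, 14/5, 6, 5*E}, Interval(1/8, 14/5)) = Union({-8/73, 5*E}, Integers, Interval(1/8, 14/5))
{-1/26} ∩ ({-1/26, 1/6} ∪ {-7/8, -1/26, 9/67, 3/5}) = {-1/26}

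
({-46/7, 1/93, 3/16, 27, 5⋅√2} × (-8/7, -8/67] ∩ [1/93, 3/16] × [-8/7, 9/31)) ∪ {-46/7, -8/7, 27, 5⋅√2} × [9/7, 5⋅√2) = ({1/93, 3/16} × (-8/7, -8/67]) ∪ ({-46/7, -8/7, 27, 5⋅√2} × [9/7, 5⋅√2))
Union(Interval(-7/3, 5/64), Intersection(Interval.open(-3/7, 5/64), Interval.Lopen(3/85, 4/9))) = Interval(-7/3, 5/64)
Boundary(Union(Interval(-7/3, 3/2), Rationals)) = Union(Interval(-oo, -7/3), Interval(3/2, oo))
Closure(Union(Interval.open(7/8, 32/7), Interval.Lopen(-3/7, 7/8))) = Interval(-3/7, 32/7)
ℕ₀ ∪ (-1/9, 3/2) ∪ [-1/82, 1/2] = (-1/9, 3/2) ∪ ℕ₀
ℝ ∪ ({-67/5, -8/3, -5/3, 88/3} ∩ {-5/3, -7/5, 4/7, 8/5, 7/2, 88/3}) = ℝ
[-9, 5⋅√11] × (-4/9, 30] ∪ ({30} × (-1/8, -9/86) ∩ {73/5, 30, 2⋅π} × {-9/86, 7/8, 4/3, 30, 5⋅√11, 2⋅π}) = [-9, 5⋅√11] × (-4/9, 30]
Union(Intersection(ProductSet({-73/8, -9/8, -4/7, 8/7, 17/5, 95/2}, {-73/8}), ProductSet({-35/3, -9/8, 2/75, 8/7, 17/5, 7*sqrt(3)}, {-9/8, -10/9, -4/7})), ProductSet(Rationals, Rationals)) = ProductSet(Rationals, Rationals)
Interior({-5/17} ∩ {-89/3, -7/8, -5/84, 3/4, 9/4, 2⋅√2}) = ∅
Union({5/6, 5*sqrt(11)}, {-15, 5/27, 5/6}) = {-15, 5/27, 5/6, 5*sqrt(11)}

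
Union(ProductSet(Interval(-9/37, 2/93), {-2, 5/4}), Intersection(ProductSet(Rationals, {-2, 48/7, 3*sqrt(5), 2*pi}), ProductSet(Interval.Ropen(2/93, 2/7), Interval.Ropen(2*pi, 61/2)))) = Union(ProductSet(Intersection(Interval.Ropen(2/93, 2/7), Rationals), {48/7, 3*sqrt(5), 2*pi}), ProductSet(Interval(-9/37, 2/93), {-2, 5/4}))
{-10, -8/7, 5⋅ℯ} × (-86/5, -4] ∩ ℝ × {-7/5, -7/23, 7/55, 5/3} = ∅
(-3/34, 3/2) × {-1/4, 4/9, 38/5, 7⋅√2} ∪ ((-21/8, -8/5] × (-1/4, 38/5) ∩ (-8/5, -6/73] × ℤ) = (-3/34, 3/2) × {-1/4, 4/9, 38/5, 7⋅√2}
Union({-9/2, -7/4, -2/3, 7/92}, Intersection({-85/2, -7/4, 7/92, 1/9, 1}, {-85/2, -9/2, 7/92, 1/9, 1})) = {-85/2, -9/2, -7/4, -2/3, 7/92, 1/9, 1}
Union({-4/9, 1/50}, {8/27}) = {-4/9, 1/50, 8/27}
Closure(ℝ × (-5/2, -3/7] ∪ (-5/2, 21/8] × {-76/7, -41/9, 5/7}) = (ℝ × [-5/2, -3/7]) ∪ ([-5/2, 21/8] × {-76/7, -41/9, 5/7})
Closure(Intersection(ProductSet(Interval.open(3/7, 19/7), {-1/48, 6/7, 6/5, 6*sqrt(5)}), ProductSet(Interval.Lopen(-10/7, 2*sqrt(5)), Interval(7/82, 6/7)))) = ProductSet(Interval(3/7, 19/7), {6/7})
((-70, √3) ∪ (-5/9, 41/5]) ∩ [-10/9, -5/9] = [-10/9, -5/9]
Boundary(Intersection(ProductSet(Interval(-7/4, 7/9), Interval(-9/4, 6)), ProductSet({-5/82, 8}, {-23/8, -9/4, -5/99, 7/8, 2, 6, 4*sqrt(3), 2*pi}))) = ProductSet({-5/82}, {-9/4, -5/99, 7/8, 2, 6})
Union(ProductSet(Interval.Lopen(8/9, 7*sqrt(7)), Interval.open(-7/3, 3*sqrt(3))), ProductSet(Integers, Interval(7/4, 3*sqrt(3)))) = Union(ProductSet(Integers, Interval(7/4, 3*sqrt(3))), ProductSet(Interval.Lopen(8/9, 7*sqrt(7)), Interval.open(-7/3, 3*sqrt(3))))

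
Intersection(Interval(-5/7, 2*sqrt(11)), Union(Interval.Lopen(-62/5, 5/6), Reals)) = Interval(-5/7, 2*sqrt(11))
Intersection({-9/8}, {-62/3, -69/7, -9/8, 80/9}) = {-9/8}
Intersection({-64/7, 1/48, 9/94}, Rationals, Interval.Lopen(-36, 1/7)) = {-64/7, 1/48, 9/94}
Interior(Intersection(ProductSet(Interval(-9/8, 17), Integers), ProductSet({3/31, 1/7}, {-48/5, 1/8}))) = EmptySet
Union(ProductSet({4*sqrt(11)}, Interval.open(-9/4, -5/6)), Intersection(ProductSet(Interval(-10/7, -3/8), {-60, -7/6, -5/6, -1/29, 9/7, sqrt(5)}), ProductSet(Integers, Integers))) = Union(ProductSet({4*sqrt(11)}, Interval.open(-9/4, -5/6)), ProductSet(Range(-1, 0, 1), {-60}))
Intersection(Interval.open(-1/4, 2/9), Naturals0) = Range(0, 1, 1)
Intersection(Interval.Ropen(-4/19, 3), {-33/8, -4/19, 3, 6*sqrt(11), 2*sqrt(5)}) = {-4/19}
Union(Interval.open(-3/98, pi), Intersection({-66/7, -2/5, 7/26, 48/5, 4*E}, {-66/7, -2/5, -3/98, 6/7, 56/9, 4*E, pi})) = Union({-66/7, -2/5, 4*E}, Interval.open(-3/98, pi))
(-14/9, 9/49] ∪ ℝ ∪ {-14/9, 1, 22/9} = (-∞, ∞)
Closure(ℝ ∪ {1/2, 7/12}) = ℝ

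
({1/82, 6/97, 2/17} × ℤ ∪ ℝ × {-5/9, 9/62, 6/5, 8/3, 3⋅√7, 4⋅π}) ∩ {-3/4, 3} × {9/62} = {-3/4, 3} × {9/62}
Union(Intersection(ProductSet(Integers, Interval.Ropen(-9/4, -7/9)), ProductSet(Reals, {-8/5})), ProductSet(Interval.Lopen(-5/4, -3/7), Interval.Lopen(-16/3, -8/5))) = Union(ProductSet(Integers, {-8/5}), ProductSet(Interval.Lopen(-5/4, -3/7), Interval.Lopen(-16/3, -8/5)))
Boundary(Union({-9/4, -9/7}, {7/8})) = {-9/4, -9/7, 7/8}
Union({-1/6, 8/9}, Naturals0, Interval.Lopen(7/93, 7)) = Union({-1/6}, Interval.Lopen(7/93, 7), Naturals0)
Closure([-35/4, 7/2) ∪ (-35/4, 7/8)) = [-35/4, 7/2]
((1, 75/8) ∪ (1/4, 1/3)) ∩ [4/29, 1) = (1/4, 1/3)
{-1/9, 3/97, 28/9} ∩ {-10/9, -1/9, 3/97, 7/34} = {-1/9, 3/97}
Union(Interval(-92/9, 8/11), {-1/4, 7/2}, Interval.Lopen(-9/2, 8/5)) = Union({7/2}, Interval(-92/9, 8/5))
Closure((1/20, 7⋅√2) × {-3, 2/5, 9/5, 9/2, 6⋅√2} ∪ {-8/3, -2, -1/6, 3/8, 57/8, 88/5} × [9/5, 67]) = ({-8/3, -2, -1/6, 3/8, 57/8, 88/5} × [9/5, 67]) ∪ ([1/20, 7⋅√2] × {-3, 2/5, 9/5, 9/2, 6⋅√2})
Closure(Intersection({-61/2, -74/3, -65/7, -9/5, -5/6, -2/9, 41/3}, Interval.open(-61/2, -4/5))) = {-74/3, -65/7, -9/5, -5/6}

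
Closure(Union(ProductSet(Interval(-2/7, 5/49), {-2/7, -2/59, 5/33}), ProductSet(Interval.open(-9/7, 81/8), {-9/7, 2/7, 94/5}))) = Union(ProductSet(Interval(-9/7, 81/8), {-9/7, 2/7, 94/5}), ProductSet(Interval(-2/7, 5/49), {-2/7, -2/59, 5/33}))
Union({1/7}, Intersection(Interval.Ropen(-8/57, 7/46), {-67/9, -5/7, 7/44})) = {1/7}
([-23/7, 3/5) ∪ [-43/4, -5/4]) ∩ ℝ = [-43/4, 3/5)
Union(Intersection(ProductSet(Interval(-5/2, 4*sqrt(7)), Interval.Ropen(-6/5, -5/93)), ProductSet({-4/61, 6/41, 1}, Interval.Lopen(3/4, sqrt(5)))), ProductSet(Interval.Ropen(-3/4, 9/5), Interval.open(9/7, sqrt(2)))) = ProductSet(Interval.Ropen(-3/4, 9/5), Interval.open(9/7, sqrt(2)))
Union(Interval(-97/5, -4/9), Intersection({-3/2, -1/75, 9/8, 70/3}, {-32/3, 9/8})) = Union({9/8}, Interval(-97/5, -4/9))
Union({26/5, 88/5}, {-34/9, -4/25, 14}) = {-34/9, -4/25, 26/5, 14, 88/5}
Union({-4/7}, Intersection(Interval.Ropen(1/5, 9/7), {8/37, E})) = {-4/7, 8/37}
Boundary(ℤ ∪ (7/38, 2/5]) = {7/38, 2/5} ∪ (ℤ \ (7/38, 2/5))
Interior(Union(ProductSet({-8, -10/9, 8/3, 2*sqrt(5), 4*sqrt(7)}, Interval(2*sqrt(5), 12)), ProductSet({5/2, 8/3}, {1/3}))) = EmptySet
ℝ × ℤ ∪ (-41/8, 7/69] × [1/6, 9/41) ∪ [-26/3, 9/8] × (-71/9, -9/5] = (ℝ × ℤ) ∪ ([-26/3, 9/8] × (-71/9, -9/5]) ∪ ((-41/8, 7/69] × [1/6, 9/41))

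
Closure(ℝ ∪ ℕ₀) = ℝ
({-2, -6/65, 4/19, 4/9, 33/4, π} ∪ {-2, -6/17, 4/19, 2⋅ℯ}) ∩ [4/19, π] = {4/19, 4/9, π}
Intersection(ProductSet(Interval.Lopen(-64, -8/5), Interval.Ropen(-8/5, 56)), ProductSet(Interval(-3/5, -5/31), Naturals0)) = EmptySet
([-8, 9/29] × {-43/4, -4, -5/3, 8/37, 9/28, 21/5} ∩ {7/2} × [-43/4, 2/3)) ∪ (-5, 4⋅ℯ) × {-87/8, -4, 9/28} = (-5, 4⋅ℯ) × {-87/8, -4, 9/28}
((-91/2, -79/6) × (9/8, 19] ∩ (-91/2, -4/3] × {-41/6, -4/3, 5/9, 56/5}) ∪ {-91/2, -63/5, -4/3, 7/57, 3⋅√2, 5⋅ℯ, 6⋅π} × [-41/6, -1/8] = ((-91/2, -79/6) × {56/5}) ∪ ({-91/2, -63/5, -4/3, 7/57, 3⋅√2, 5⋅ℯ, 6⋅π} × [-41/6, -1/8])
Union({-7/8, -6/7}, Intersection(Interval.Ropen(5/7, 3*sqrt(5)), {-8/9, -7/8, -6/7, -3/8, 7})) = {-7/8, -6/7}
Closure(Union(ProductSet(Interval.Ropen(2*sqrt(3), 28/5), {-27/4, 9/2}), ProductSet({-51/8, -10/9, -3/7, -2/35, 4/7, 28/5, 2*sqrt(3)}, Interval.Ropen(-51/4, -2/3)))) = Union(ProductSet({-51/8, -10/9, -3/7, -2/35, 4/7, 28/5, 2*sqrt(3)}, Interval(-51/4, -2/3)), ProductSet(Interval(2*sqrt(3), 28/5), {-27/4, 9/2}))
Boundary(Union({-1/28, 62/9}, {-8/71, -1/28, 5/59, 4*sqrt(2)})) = {-8/71, -1/28, 5/59, 62/9, 4*sqrt(2)}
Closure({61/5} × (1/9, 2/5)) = {61/5} × [1/9, 2/5]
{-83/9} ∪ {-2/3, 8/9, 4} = {-83/9, -2/3, 8/9, 4}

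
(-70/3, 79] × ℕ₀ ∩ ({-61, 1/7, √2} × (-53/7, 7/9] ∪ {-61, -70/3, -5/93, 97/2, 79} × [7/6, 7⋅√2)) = ({-5/93, 97/2, 79} × {2, 3, …, 9}) ∪ ({1/7, √2} × {0})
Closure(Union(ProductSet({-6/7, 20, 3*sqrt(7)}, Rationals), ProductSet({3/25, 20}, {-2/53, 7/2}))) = Union(ProductSet({3/25, 20}, {-2/53, 7/2}), ProductSet({-6/7, 20, 3*sqrt(7)}, Reals))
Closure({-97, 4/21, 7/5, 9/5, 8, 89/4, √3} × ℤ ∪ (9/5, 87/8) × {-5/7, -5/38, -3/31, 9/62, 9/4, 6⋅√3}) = ({-97, 4/21, 7/5, 9/5, 8, 89/4, √3} × ℤ) ∪ ([9/5, 87/8] × {-5/7, -5/38, -3/31, 9/62, 9/4, 6⋅√3})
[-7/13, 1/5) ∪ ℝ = (-∞, ∞)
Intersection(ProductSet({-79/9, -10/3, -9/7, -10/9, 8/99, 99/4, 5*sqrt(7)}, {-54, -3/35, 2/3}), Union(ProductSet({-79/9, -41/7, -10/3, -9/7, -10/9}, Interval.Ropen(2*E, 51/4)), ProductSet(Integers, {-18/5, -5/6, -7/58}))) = EmptySet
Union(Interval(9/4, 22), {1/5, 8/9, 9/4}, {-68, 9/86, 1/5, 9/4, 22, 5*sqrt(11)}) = Union({-68, 9/86, 1/5, 8/9}, Interval(9/4, 22))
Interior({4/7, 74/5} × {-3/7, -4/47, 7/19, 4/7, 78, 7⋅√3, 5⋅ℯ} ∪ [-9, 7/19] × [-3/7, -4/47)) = (-9, 7/19) × (-3/7, -4/47)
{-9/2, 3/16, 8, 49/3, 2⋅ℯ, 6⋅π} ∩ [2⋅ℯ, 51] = {8, 49/3, 2⋅ℯ, 6⋅π}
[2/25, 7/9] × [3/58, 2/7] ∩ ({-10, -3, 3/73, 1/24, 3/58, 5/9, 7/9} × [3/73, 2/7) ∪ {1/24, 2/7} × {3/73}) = {5/9, 7/9} × [3/58, 2/7)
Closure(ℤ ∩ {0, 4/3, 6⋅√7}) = {0}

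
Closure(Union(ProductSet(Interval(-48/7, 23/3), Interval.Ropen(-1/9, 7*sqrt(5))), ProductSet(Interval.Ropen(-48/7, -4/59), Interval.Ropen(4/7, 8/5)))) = ProductSet(Interval(-48/7, 23/3), Interval(-1/9, 7*sqrt(5)))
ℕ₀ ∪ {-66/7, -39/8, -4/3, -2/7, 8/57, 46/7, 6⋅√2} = {-66/7, -39/8, -4/3, -2/7, 8/57, 46/7, 6⋅√2} ∪ ℕ₀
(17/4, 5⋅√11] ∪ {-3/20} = {-3/20} ∪ (17/4, 5⋅√11]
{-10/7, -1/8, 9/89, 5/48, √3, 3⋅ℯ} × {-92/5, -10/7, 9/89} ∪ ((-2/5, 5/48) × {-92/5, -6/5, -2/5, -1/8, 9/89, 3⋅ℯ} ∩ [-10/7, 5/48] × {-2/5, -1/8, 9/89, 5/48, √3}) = ((-2/5, 5/48) × {-2/5, -1/8, 9/89}) ∪ ({-10/7, -1/8, 9/89, 5/48, √3, 3⋅ℯ} × {-92/5, -10/7, 9/89})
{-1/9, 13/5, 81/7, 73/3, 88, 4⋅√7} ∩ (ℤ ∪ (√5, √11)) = {13/5, 88}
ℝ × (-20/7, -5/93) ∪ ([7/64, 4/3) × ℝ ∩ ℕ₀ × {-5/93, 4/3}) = (ℝ × (-20/7, -5/93)) ∪ ({1} × {-5/93, 4/3})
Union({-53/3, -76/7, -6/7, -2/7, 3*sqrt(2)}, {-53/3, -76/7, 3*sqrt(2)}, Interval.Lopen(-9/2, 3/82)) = Union({-53/3, -76/7, 3*sqrt(2)}, Interval.Lopen(-9/2, 3/82))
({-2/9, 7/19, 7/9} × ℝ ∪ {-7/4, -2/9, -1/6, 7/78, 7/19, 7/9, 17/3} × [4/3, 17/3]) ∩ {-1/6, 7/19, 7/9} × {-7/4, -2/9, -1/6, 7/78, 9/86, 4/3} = ({-1/6, 7/19, 7/9} × {4/3}) ∪ ({7/19, 7/9} × {-7/4, -2/9, -1/6, 7/78, 9/86, 4/3})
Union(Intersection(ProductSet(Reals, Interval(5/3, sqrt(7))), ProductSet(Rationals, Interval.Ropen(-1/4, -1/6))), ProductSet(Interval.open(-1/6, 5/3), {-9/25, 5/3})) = ProductSet(Interval.open(-1/6, 5/3), {-9/25, 5/3})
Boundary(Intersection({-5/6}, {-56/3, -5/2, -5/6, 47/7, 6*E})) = {-5/6}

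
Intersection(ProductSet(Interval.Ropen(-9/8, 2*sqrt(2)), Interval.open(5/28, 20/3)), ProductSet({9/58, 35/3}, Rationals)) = ProductSet({9/58}, Intersection(Interval.open(5/28, 20/3), Rationals))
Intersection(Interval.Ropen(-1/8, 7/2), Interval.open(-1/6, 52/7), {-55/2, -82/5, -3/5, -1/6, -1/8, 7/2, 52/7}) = {-1/8}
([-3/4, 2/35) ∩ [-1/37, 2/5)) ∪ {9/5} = [-1/37, 2/35) ∪ {9/5}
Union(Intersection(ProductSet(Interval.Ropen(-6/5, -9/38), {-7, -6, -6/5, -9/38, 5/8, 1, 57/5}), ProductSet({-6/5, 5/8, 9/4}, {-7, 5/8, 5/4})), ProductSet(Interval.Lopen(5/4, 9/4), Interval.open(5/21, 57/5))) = Union(ProductSet({-6/5}, {-7, 5/8}), ProductSet(Interval.Lopen(5/4, 9/4), Interval.open(5/21, 57/5)))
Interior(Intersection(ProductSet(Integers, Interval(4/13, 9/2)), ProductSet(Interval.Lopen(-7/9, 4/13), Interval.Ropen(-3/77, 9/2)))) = EmptySet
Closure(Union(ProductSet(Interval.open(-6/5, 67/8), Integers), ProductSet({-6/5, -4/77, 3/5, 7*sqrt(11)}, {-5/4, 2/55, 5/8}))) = Union(ProductSet({-6/5, -4/77, 3/5, 7*sqrt(11)}, {-5/4, 2/55, 5/8}), ProductSet(Interval(-6/5, 67/8), Integers))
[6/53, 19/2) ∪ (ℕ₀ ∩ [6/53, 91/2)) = [6/53, 19/2) ∪ {1, 2, …, 45}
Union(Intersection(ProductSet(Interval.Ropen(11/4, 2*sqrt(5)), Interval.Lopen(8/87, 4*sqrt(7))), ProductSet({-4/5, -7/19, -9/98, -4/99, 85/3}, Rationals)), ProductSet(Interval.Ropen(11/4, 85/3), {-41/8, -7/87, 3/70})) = ProductSet(Interval.Ropen(11/4, 85/3), {-41/8, -7/87, 3/70})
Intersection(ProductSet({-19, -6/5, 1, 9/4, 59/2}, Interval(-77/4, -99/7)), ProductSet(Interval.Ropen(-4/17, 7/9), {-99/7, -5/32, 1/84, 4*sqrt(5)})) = EmptySet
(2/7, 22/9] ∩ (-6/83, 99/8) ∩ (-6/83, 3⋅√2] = (2/7, 22/9]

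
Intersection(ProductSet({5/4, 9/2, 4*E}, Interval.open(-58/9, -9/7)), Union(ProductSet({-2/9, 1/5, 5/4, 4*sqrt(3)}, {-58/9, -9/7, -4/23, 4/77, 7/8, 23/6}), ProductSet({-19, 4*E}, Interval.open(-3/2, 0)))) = ProductSet({4*E}, Interval.open(-3/2, -9/7))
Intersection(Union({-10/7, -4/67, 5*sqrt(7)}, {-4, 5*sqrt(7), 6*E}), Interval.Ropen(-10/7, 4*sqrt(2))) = {-10/7, -4/67}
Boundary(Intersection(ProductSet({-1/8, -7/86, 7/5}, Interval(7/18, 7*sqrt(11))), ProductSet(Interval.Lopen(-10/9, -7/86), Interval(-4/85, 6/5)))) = ProductSet({-1/8, -7/86}, Interval(7/18, 6/5))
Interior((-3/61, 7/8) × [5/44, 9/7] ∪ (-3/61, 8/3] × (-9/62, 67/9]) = (-3/61, 8/3) × (-9/62, 67/9)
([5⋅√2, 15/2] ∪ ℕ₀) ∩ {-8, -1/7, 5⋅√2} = {5⋅√2}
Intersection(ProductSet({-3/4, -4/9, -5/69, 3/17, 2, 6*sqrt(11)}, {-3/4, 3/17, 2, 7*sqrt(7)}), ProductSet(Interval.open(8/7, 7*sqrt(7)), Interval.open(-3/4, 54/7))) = ProductSet({2}, {3/17, 2})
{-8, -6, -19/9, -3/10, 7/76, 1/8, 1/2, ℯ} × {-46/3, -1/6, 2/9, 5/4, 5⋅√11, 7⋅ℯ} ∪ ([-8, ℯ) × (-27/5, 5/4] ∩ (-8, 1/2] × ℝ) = ((-8, 1/2] × (-27/5, 5/4]) ∪ ({-8, -6, -19/9, -3/10, 7/76, 1/8, 1/2, ℯ} × {-46/3, -1/6, 2/9, 5/4, 5⋅√11, 7⋅ℯ})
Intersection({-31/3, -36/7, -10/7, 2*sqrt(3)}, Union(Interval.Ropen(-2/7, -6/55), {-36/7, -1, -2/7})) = {-36/7}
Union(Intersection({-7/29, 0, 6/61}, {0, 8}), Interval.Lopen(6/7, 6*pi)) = Union({0}, Interval.Lopen(6/7, 6*pi))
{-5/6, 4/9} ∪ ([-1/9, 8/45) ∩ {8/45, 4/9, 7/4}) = {-5/6, 4/9}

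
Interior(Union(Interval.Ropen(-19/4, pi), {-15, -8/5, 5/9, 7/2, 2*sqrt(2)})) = Interval.open(-19/4, pi)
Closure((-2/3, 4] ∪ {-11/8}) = {-11/8} ∪ [-2/3, 4]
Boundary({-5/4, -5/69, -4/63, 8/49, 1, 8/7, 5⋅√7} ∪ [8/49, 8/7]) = {-5/4, -5/69, -4/63, 8/49, 8/7, 5⋅√7}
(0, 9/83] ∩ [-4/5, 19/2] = (0, 9/83]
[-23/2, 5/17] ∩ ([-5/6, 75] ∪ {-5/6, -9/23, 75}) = [-5/6, 5/17]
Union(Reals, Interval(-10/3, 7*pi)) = Interval(-oo, oo)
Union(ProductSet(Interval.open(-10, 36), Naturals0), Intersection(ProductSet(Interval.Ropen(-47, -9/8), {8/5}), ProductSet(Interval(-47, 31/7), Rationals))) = Union(ProductSet(Interval.Ropen(-47, -9/8), {8/5}), ProductSet(Interval.open(-10, 36), Naturals0))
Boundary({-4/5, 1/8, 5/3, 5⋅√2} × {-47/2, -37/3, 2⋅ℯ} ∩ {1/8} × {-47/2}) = {1/8} × {-47/2}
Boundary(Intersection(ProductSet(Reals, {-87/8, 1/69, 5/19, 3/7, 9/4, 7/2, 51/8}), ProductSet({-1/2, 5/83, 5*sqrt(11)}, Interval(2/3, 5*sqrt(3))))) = ProductSet({-1/2, 5/83, 5*sqrt(11)}, {9/4, 7/2, 51/8})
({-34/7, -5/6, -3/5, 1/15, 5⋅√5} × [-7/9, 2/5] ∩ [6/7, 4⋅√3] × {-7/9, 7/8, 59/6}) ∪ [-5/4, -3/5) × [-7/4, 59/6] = [-5/4, -3/5) × [-7/4, 59/6]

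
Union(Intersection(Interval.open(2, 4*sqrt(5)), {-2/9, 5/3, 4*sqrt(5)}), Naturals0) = Naturals0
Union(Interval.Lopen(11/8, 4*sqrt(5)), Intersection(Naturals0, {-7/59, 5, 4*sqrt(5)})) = Interval.Lopen(11/8, 4*sqrt(5))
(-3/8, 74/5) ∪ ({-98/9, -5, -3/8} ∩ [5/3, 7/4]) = (-3/8, 74/5)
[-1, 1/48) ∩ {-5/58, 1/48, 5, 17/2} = {-5/58}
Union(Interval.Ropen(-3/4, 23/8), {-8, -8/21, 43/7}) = Union({-8, 43/7}, Interval.Ropen(-3/4, 23/8))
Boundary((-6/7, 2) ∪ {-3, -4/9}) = {-3, -6/7, 2}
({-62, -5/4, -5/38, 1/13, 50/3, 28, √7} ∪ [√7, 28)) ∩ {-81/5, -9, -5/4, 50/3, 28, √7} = {-5/4, 50/3, 28, √7}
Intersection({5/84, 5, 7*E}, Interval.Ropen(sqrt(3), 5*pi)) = {5}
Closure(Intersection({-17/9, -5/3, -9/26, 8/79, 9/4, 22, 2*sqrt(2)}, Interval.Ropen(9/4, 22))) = {9/4, 2*sqrt(2)}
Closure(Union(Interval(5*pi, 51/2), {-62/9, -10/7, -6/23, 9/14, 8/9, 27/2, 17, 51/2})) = Union({-62/9, -10/7, -6/23, 9/14, 8/9, 27/2}, Interval(5*pi, 51/2))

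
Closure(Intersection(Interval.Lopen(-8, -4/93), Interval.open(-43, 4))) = Interval(-8, -4/93)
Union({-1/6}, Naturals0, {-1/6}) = Union({-1/6}, Naturals0)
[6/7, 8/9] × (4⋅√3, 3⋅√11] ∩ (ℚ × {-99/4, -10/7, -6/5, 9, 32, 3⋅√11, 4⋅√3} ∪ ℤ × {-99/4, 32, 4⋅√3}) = (ℚ ∩ [6/7, 8/9]) × {9, 3⋅√11}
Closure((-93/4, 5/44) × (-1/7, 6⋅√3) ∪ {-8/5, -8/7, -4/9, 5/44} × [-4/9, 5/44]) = ({-8/5, -8/7, -4/9, 5/44} × [-4/9, 5/44]) ∪ ({-93/4, 5/44} × [-1/7, 6⋅√3]) ∪ ([-93/4, 5/44] × {-1/7, 6⋅√3}) ∪ ((-93/4, 5/44) × (-1/7, 6⋅√3))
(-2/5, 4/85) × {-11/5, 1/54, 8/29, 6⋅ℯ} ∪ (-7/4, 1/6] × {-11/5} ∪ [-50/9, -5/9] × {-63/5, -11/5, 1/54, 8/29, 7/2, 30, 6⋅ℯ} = ((-7/4, 1/6] × {-11/5}) ∪ ((-2/5, 4/85) × {-11/5, 1/54, 8/29, 6⋅ℯ}) ∪ ([-50/9, -5/9] × {-63/5, -11/5, 1/54, 8/29, 7/2, 30, 6⋅ℯ})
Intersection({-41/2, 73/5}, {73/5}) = {73/5}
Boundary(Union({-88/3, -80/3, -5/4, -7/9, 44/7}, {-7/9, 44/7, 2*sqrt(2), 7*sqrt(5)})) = {-88/3, -80/3, -5/4, -7/9, 44/7, 2*sqrt(2), 7*sqrt(5)}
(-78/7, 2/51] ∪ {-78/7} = [-78/7, 2/51]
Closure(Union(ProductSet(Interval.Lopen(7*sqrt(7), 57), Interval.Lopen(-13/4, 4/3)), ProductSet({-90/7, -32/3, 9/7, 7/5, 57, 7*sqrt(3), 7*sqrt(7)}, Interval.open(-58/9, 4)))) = Union(ProductSet({-90/7, -32/3, 9/7, 7/5, 57, 7*sqrt(3), 7*sqrt(7)}, Interval(-58/9, 4)), ProductSet(Interval(7*sqrt(7), 57), {-13/4, 4/3}), ProductSet(Interval.Lopen(7*sqrt(7), 57), Interval.Lopen(-13/4, 4/3)))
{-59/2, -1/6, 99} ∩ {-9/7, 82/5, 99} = {99}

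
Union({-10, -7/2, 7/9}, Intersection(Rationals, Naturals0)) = Union({-10, -7/2, 7/9}, Naturals0)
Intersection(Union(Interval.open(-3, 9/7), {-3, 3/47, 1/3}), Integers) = Range(-3, 2, 1)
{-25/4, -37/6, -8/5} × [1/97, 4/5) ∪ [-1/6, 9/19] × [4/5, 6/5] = ({-25/4, -37/6, -8/5} × [1/97, 4/5)) ∪ ([-1/6, 9/19] × [4/5, 6/5])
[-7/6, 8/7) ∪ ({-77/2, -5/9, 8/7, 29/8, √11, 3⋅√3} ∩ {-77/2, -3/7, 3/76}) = {-77/2} ∪ [-7/6, 8/7)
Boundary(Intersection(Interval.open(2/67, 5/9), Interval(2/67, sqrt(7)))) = {2/67, 5/9}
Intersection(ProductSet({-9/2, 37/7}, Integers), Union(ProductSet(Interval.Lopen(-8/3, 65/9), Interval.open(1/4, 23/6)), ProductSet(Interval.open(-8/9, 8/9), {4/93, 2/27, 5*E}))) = ProductSet({37/7}, Range(1, 4, 1))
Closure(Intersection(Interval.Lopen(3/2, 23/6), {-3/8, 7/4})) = {7/4}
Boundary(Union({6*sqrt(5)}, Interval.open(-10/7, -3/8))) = {-10/7, -3/8, 6*sqrt(5)}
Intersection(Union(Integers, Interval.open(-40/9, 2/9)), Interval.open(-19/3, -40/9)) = Range(-6, -4, 1)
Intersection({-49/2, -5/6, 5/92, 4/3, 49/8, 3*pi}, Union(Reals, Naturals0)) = {-49/2, -5/6, 5/92, 4/3, 49/8, 3*pi}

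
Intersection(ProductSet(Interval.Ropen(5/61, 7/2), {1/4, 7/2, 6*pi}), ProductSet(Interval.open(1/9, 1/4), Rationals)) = ProductSet(Interval.open(1/9, 1/4), {1/4, 7/2})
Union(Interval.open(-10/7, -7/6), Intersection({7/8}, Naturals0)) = Interval.open(-10/7, -7/6)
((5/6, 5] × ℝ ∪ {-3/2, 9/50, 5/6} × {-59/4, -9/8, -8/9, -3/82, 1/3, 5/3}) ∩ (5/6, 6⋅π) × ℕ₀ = (5/6, 5] × ℕ₀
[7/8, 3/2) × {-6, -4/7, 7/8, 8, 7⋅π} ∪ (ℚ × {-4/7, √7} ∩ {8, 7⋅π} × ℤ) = [7/8, 3/2) × {-6, -4/7, 7/8, 8, 7⋅π}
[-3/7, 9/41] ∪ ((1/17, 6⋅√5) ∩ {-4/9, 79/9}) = [-3/7, 9/41] ∪ {79/9}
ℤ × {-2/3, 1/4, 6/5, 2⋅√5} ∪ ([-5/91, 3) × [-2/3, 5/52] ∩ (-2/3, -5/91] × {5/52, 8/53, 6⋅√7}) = ({-5/91} × {5/52}) ∪ (ℤ × {-2/3, 1/4, 6/5, 2⋅√5})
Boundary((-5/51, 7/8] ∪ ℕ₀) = {-5/51, 7/8} ∪ (ℕ₀ \ (-5/51, 7/8))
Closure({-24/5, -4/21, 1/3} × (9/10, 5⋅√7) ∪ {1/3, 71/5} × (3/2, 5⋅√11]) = ({1/3, 71/5} × [3/2, 5⋅√11]) ∪ ({-24/5, -4/21, 1/3} × [9/10, 5⋅√7])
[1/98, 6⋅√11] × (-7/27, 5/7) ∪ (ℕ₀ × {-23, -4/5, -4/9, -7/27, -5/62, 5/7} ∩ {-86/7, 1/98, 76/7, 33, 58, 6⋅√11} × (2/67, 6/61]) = [1/98, 6⋅√11] × (-7/27, 5/7)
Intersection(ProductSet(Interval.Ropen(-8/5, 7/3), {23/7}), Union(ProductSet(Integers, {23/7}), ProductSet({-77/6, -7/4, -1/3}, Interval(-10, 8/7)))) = ProductSet(Range(-1, 3, 1), {23/7})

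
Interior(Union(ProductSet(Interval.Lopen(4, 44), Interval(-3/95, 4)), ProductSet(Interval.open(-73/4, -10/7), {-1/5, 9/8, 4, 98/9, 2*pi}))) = ProductSet(Interval.open(4, 44), Interval.open(-3/95, 4))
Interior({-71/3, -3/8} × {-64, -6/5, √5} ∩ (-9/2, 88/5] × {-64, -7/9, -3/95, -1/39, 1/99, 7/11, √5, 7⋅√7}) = ∅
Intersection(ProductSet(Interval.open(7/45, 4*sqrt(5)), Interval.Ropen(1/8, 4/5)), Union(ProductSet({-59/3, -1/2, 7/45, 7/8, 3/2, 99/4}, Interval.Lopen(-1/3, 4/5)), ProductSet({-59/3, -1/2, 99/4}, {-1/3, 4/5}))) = ProductSet({7/8, 3/2}, Interval.Ropen(1/8, 4/5))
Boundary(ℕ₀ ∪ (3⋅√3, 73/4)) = {73/4, 3⋅√3} ∪ (ℕ₀ \ (3⋅√3, 73/4))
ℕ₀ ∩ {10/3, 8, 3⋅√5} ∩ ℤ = {8}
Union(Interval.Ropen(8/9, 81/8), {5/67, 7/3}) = Union({5/67}, Interval.Ropen(8/9, 81/8))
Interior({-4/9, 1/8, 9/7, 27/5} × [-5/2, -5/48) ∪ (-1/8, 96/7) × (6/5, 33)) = (-1/8, 96/7) × (6/5, 33)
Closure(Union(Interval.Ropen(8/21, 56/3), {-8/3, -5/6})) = Union({-8/3, -5/6}, Interval(8/21, 56/3))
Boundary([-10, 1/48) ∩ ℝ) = {-10, 1/48}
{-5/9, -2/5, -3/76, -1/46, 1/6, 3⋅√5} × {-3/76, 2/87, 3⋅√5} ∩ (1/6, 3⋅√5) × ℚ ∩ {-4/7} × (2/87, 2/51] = ∅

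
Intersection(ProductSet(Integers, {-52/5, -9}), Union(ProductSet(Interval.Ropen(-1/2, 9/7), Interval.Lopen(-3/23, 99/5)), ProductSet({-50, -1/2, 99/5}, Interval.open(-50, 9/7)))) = ProductSet({-50}, {-52/5, -9})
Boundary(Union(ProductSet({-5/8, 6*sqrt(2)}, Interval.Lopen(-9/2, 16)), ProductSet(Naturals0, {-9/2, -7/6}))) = Union(ProductSet({-5/8, 6*sqrt(2)}, Interval(-9/2, 16)), ProductSet(Naturals0, {-9/2, -7/6}))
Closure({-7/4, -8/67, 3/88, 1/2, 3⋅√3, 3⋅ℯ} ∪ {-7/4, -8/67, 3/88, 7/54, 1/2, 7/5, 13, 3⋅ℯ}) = {-7/4, -8/67, 3/88, 7/54, 1/2, 7/5, 13, 3⋅√3, 3⋅ℯ}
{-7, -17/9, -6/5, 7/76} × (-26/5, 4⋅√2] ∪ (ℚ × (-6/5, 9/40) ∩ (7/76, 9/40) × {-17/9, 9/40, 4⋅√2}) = {-7, -17/9, -6/5, 7/76} × (-26/5, 4⋅√2]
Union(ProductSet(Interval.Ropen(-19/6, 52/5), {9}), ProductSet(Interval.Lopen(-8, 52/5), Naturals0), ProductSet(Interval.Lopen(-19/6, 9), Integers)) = Union(ProductSet(Interval.Lopen(-8, 52/5), Naturals0), ProductSet(Interval.Lopen(-19/6, 9), Integers))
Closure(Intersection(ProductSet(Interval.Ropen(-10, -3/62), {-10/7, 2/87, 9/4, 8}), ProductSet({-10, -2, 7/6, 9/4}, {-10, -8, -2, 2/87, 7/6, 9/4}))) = ProductSet({-10, -2}, {2/87, 9/4})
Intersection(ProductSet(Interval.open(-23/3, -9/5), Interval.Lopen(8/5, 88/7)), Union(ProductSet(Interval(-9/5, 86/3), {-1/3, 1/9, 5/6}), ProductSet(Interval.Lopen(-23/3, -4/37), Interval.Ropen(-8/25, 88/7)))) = ProductSet(Interval.open(-23/3, -9/5), Interval.open(8/5, 88/7))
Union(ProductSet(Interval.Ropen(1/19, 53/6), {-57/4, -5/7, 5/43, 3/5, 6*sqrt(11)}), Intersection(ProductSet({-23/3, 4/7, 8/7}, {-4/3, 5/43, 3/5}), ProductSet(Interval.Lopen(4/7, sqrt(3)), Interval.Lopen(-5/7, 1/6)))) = ProductSet(Interval.Ropen(1/19, 53/6), {-57/4, -5/7, 5/43, 3/5, 6*sqrt(11)})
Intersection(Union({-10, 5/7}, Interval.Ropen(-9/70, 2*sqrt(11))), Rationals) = Union({-10}, Intersection(Interval.Ropen(-9/70, 2*sqrt(11)), Rationals))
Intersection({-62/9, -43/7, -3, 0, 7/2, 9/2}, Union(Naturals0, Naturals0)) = {0}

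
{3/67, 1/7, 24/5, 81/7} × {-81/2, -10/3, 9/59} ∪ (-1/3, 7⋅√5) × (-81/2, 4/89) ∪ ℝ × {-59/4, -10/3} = (ℝ × {-59/4, -10/3}) ∪ ({3/67, 1/7, 24/5, 81/7} × {-81/2, -10/3, 9/59}) ∪ ((-1/3, 7⋅√5) × (-81/2, 4/89))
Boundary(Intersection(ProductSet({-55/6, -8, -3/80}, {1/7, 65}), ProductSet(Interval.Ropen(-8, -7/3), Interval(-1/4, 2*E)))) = ProductSet({-8}, {1/7})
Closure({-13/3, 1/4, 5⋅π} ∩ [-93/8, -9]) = ∅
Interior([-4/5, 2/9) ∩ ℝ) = (-4/5, 2/9)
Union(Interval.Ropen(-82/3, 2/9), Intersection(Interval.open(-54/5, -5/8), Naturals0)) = Interval.Ropen(-82/3, 2/9)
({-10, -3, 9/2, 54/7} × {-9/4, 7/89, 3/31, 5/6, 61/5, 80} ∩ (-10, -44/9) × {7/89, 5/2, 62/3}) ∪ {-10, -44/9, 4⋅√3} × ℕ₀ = {-10, -44/9, 4⋅√3} × ℕ₀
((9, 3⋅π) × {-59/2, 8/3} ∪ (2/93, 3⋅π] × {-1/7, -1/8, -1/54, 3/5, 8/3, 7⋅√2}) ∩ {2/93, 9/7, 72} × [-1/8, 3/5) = {9/7} × {-1/8, -1/54}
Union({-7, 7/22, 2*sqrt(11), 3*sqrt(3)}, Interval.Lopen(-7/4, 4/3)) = Union({-7, 2*sqrt(11), 3*sqrt(3)}, Interval.Lopen(-7/4, 4/3))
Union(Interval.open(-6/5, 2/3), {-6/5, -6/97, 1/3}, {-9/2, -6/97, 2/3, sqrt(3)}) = Union({-9/2, sqrt(3)}, Interval(-6/5, 2/3))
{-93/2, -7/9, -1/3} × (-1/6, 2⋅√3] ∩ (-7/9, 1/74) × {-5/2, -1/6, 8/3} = {-1/3} × {8/3}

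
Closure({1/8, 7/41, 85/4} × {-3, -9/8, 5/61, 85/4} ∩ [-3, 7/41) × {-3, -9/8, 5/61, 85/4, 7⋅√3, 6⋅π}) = {1/8} × {-3, -9/8, 5/61, 85/4}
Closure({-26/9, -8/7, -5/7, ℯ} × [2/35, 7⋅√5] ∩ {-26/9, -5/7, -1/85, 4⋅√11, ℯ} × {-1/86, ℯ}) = {-26/9, -5/7, ℯ} × {ℯ}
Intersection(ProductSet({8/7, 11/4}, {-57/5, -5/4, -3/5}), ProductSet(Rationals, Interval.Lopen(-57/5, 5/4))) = ProductSet({8/7, 11/4}, {-5/4, -3/5})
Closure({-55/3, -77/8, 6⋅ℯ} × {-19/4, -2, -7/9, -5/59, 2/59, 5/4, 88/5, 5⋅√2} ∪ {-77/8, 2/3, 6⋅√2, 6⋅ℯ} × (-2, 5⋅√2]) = ({-55/3, -77/8, 6⋅ℯ} × {-19/4, -2, -7/9, -5/59, 2/59, 5/4, 88/5, 5⋅√2}) ∪ ({-77/8, 2/3, 6⋅√2, 6⋅ℯ} × [-2, 5⋅√2])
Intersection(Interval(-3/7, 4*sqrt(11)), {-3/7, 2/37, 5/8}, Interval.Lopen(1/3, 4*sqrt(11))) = {5/8}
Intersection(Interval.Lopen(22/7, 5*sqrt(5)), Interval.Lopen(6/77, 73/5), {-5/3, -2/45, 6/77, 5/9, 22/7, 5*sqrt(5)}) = {5*sqrt(5)}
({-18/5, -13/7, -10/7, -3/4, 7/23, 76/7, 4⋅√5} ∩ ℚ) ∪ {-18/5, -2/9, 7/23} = {-18/5, -13/7, -10/7, -3/4, -2/9, 7/23, 76/7}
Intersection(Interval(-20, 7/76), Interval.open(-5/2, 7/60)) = Interval.Lopen(-5/2, 7/76)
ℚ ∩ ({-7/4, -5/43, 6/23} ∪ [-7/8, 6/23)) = {-7/4} ∪ (ℚ ∩ [-7/8, 6/23])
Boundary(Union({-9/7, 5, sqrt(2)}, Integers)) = Union({-9/7, sqrt(2)}, Integers)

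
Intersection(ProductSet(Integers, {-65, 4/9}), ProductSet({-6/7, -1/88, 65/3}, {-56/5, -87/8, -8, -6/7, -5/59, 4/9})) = EmptySet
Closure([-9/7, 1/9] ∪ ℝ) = (-∞, ∞)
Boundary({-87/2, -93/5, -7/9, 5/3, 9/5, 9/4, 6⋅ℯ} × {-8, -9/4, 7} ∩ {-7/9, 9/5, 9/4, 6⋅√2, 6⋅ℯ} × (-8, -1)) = {-7/9, 9/5, 9/4, 6⋅ℯ} × {-9/4}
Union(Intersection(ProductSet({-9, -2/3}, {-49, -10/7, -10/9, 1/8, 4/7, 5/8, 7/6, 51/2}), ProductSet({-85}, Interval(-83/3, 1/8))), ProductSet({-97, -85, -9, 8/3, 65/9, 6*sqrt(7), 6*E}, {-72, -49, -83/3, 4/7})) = ProductSet({-97, -85, -9, 8/3, 65/9, 6*sqrt(7), 6*E}, {-72, -49, -83/3, 4/7})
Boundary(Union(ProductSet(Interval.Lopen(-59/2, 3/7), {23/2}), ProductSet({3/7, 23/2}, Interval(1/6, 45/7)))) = Union(ProductSet({3/7, 23/2}, Interval(1/6, 45/7)), ProductSet(Interval(-59/2, 3/7), {23/2}))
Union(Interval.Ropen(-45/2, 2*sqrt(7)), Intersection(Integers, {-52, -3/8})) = Union({-52}, Interval.Ropen(-45/2, 2*sqrt(7)))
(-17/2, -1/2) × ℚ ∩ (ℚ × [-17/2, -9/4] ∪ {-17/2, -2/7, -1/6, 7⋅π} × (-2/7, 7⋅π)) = (ℚ ∩ (-17/2, -1/2)) × (ℚ ∩ [-17/2, -9/4])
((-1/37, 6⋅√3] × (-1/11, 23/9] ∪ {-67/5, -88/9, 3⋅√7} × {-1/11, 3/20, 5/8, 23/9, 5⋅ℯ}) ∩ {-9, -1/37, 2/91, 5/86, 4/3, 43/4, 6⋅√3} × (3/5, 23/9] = {2/91, 5/86, 4/3, 6⋅√3} × (3/5, 23/9]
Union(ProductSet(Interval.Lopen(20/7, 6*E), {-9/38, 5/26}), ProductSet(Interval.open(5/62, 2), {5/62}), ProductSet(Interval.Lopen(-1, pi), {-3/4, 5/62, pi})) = Union(ProductSet(Interval.Lopen(-1, pi), {-3/4, 5/62, pi}), ProductSet(Interval.Lopen(20/7, 6*E), {-9/38, 5/26}))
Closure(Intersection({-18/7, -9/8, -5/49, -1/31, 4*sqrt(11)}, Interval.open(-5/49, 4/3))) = {-1/31}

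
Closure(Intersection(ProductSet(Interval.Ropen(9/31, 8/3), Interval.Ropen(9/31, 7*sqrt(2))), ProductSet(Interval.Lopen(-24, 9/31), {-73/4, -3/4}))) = EmptySet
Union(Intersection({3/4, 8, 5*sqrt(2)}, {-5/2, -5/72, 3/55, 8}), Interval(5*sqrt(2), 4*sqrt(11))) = Interval(5*sqrt(2), 4*sqrt(11))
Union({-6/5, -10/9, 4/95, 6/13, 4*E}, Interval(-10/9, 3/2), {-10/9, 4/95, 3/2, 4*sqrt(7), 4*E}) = Union({-6/5, 4*sqrt(7), 4*E}, Interval(-10/9, 3/2))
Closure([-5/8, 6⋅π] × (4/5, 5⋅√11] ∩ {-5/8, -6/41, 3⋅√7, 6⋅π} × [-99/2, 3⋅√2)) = {-5/8, -6/41, 3⋅√7, 6⋅π} × [4/5, 3⋅√2]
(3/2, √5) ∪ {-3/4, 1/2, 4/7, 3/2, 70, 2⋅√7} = {-3/4, 1/2, 4/7, 70, 2⋅√7} ∪ [3/2, √5)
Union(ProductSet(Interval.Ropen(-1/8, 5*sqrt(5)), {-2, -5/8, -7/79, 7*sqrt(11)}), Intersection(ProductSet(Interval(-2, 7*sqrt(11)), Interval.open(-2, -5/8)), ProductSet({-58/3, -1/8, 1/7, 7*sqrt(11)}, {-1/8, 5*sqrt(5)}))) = ProductSet(Interval.Ropen(-1/8, 5*sqrt(5)), {-2, -5/8, -7/79, 7*sqrt(11)})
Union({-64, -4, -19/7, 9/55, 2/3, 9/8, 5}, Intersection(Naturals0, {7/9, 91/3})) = {-64, -4, -19/7, 9/55, 2/3, 9/8, 5}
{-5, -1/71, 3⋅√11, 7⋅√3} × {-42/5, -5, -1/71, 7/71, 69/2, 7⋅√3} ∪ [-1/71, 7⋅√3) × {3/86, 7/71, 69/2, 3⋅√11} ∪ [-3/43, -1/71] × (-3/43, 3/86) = ([-3/43, -1/71] × (-3/43, 3/86)) ∪ ([-1/71, 7⋅√3) × {3/86, 7/71, 69/2, 3⋅√11}) ∪ ({-5, -1/71, 3⋅√11, 7⋅√3} × {-42/5, -5, -1/71, 7/71, 69/2, 7⋅√3})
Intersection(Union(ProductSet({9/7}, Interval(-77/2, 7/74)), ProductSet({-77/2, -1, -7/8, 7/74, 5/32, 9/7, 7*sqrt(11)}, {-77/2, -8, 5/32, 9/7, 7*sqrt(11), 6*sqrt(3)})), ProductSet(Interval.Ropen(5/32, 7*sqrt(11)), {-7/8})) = ProductSet({9/7}, {-7/8})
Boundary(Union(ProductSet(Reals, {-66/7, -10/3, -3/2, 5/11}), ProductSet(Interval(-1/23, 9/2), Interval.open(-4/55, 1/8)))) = Union(ProductSet({-1/23, 9/2}, Interval(-4/55, 1/8)), ProductSet(Interval(-oo, oo), {-66/7, -10/3, -3/2, 5/11}), ProductSet(Interval(-1/23, 9/2), {-4/55, 1/8}))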